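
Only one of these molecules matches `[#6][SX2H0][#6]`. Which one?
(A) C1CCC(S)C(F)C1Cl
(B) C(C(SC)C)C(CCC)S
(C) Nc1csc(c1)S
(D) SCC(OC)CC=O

B

[#6][SX2H0][#6] describes an aliphatic sulfur bridging two carbons with no H on the sulfur (a thioether).
(A) has a thiol (-SH) but the sulfur has H1, not H0 bridging two carbons.
(B) contains a methylthio ether (-SCH3), which satisfies every atom and bond constraint.
(C) has a thiol (-SH) but the sulfur has H1, not H0 bridging two carbons.
(D) has a methoxy ether (-OCH3) but the bridging atom is O, not S.
So the answer is (B).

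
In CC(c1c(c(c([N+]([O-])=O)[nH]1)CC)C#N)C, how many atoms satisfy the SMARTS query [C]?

6

The query [C] means: uppercase C matches aliphatic (non-aromatic) carbon only.
Check the 15 heavy atoms by environment: 1× n (aromatic) → no; 4× c (aromatic) → no; 6× C → match; 1× N → no; 1× N (charge +1) → no; 1× O (charge -1) → no; 1× O → no.
That gives 6 matching atoms.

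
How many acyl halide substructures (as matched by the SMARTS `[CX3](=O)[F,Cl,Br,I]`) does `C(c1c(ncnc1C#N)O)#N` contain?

[CX3](=O)[F,Cl,Br,I] is the SMARTS for an acyl halide: a carbonyl carbon bonded to a halogen.
No fragment in the molecule satisfies every constraint, giving 0 matches.

0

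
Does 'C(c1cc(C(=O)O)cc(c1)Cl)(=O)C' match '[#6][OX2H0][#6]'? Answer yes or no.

No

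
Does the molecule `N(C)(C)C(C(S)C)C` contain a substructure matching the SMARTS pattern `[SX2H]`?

The pattern [SX2H] describes an aliphatic sulfur with two connections, one being H — a thiol.
The molecule carries a thiol (-SH), whose atoms satisfy every constraint of the query, so the pattern matches.

Yes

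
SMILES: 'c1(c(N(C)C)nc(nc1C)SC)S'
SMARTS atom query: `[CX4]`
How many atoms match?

4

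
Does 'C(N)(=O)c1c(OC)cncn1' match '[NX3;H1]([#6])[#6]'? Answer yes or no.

No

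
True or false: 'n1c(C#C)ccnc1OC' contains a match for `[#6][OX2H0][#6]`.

True

The pattern [#6][OX2H0][#6] describes an aliphatic oxygen bridging two carbons with no H on the oxygen — an ether.
The molecule carries a methoxy ether (-OCH3), whose atoms satisfy every constraint of the query, so the pattern matches.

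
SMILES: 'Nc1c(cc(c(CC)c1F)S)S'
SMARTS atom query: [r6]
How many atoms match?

Check the 12 heavy atoms by environment: 6× c (aromatic, in 6-ring) → match; 2× S (acyclic) → no; 2× C (acyclic) → no; 1× F (acyclic) → no; 1× N (acyclic) → no.
That gives 6 matching atoms.

6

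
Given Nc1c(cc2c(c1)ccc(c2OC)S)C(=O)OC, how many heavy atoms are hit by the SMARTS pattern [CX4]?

2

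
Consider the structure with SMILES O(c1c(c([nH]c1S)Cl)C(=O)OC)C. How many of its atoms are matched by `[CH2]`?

0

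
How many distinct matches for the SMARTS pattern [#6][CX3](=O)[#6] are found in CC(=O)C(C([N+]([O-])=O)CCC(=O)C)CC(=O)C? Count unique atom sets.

[#6][CX3](=O)[#6] is the SMARTS for a ketone: a carbonyl carbon (no H) flanked by two carbons.
The molecule carries 3 separate instances of an acetyl/ketone group (-C(=O)CH3) meeting every constraint; each maps to a distinct set of atoms, giving 3 matches.

3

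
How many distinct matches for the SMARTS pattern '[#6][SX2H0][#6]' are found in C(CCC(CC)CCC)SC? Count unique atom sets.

[#6][SX2H0][#6] is the SMARTS for a thioether: an aliphatic sulfur bridging two carbons with no H on the sulfur.
Exactly one fragment in the molecule meets all constraints, giving 1 match.

1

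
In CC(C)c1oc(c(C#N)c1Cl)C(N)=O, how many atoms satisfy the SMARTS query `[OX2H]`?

Check the 14 heavy atoms by environment: 1× o (aromatic, H0, X2) → no; 4× c (aromatic, H0, X3) → no; 1× C (H0, X3) → no; 1× O (H0, X1) → no; 1× N (H2, X3) → no; 1× C (H0, X2) → no; 1× N (H0, X1) → no; 1× Cl (H0, X1) → no; 1× C (H1, X4) → no; 2× C (H3, X4) → no.
No environment satisfies the query, so 0 matching atoms.

0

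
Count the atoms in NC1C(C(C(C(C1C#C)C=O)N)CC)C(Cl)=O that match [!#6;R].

0

Check the 17 heavy atoms by environment: 6× C (in 6-ring) → no; 2× N (acyclic) → no; 6× C (acyclic) → no; 2× O (acyclic) → no; 1× Cl (acyclic) → no.
No environment satisfies the query, so 0 matching atoms.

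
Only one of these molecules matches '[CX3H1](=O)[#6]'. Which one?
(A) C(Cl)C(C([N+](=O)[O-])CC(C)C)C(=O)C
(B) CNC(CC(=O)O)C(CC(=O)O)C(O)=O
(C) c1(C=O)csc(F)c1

C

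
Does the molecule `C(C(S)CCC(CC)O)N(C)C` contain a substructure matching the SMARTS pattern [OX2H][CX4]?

Yes

The pattern [OX2H][CX4] describes a hydroxyl oxygen bound to an sp3 (X4) carbon — an aliphatic alcohol.
The molecule carries a hydroxyl group (-OH), whose atoms satisfy every constraint of the query, so the pattern matches.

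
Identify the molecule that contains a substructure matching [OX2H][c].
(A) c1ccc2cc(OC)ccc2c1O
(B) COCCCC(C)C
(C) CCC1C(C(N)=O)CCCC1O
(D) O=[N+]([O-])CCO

A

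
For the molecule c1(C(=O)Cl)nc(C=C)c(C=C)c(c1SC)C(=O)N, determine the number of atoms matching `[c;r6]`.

Check the 18 heavy atoms by environment: 1× n (aromatic, in 6-ring) → no; 5× c (aromatic, in 6-ring) → match; 7× C (acyclic) → no; 2× O (acyclic) → no; 1× Cl (acyclic) → no; 1× N (acyclic) → no; 1× S (acyclic) → no.
That gives 5 matching atoms.

5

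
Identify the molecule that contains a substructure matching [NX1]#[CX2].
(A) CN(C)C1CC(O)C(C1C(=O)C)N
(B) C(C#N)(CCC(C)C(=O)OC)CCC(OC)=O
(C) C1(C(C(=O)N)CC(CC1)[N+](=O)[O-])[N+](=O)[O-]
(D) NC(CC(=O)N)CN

B

[NX1]#[CX2] describes a nitrogen triple-bonded to a two-connected carbon (a nitrile).
(A) has a primary amino group (-NH2) but the nitrogen is NX3 (three connections), not NX1 triple-bonded.
(B) contains a nitrile (-C#N), which satisfies every atom and bond constraint.
(C) has a nitro group (-[N+](=O)[O-]) but there is no C#N triple bond.
(D) has a primary amino group (-NH2) but the nitrogen is NX3 (three connections), not NX1 triple-bonded.
So the answer is (B).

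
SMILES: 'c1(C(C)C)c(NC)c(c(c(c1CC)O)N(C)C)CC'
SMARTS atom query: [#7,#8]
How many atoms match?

3

The query [#7,#8] means: nitrogen or oxygen (comma = OR).
Check the 19 heavy atoms by environment: 6× c (aromatic) → no; 1× O → match; 10× C → no; 2× N → match.
Summing the matching environments: 1 + 2 = 3 matching atoms.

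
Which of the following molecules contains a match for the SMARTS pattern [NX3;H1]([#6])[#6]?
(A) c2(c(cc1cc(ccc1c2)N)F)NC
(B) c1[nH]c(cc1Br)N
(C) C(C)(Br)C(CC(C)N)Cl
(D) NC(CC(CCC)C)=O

A

[NX3;H1]([#6])[#6] describes a trivalent nitrogen with one H, bonded to two carbons (a secondary amine).
(A) contains an N-methylamino group (-NHCH3), which satisfies every atom and bond constraint.
(B) has a primary amino group (-NH2) but the nitrogen has H2 and only one carbon neighbour.
(C) has a primary amino group (-NH2) but the nitrogen has H2 and only one carbon neighbour.
(D) has a primary amide (-C(=O)NH2) but the -C(=O)NH2 nitrogen has H2, not H1.
So the answer is (A).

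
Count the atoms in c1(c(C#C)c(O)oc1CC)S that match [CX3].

The query [CX3] means: C with X3: aliphatic carbon with exactly 3 total connections.
Check the 11 heavy atoms by environment: 1× o (aromatic, X2) → no; 4× c (aromatic, X3) → no; 1× O (X2) → no; 2× C (X2) → no; 2× C (X4) → no; 1× S (X2) → no.
No environment satisfies the query, so 0 matching atoms.

0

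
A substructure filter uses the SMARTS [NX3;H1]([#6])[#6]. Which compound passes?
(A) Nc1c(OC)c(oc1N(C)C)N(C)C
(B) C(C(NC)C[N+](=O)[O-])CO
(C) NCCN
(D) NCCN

B

[NX3;H1]([#6])[#6] describes a trivalent nitrogen with one H, bonded to two carbons (a secondary amine).
(A) has a dimethylamino group (-N(CH3)2) but the nitrogen has H0, not H1.
(B) contains an N-methylamino group (-NHCH3), which satisfies every atom and bond constraint.
(C) has a primary amino group (-NH2) but the nitrogen has H2 and only one carbon neighbour.
(D) has a primary amino group (-NH2) but the nitrogen has H2 and only one carbon neighbour.
So the answer is (B).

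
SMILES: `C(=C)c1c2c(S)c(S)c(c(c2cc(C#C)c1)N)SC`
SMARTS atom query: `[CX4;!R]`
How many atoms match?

The query [CX4;!R] means: aliphatic carbon with four total connections, not in a ring.
Check the 19 heavy atoms by environment: 10× c (aromatic, X3, in 6-ring) → no; 1× N (X3, acyclic) → no; 3× S (X2, acyclic) → no; 1× C (X4, acyclic) → match; 2× C (X2, acyclic) → no; 2× C (X3, acyclic) → no.
That gives 1 matching atom.

1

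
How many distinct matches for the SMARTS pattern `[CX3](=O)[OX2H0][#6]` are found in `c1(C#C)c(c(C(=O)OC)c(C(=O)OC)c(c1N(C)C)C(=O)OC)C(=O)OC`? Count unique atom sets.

[CX3](=O)[OX2H0][#6] is the SMARTS for an ester: a carbonyl carbon bonded to an oxygen that is itself bonded to carbon (no H on that O).
The molecule carries 4 separate instances of a methyl-ester group (-C(=O)OCH3) meeting every constraint; each maps to a distinct set of atoms, giving 4 matches.

4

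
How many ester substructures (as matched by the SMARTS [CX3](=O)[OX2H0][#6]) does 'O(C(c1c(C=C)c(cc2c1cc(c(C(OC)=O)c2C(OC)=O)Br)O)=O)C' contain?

[CX3](=O)[OX2H0][#6] is the SMARTS for an ester: a carbonyl carbon bonded to an oxygen that is itself bonded to carbon (no H on that O).
The molecule carries 3 separate instances of a methyl-ester group (-C(=O)OCH3) meeting every constraint; each maps to a distinct set of atoms, giving 3 matches.

3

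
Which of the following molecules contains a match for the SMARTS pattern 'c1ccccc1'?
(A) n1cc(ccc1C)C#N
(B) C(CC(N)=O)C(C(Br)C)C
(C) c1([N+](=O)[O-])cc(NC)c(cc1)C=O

C

c1ccccc1 describes six aromatic carbons in a ring (a benzene ring).
(A) has a methyl group (-CH3) but no six-membered all-carbon aromatic ring is present.
(B) has a methyl group (-CH3) but no six-membered all-carbon aromatic ring is present.
(C) contains the required atom environment, so the pattern matches.
So the answer is (C).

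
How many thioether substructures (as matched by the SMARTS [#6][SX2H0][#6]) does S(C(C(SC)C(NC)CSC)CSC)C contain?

[#6][SX2H0][#6] is the SMARTS for a thioether: an aliphatic sulfur bridging two carbons with no H on the sulfur.
The molecule carries 4 separate instances of a methylthio ether (-SCH3) meeting every constraint; each maps to a distinct set of atoms, giving 4 matches.

4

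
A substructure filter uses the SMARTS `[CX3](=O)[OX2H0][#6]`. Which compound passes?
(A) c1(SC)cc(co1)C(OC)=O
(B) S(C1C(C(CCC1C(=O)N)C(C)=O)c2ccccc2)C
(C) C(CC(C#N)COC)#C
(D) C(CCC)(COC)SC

A

[CX3](=O)[OX2H0][#6] describes a carbonyl carbon bonded to an oxygen that is itself bonded to carbon (no H on that O) (an ester).
(A) contains a methyl-ester group (-C(=O)OCH3), which satisfies every atom and bond constraint.
(B) has a primary amide (-C(=O)NH2) but the carbonyl is bonded to N, not to an O-C linkage.
(C) has a methoxy ether (-OCH3) but the ether oxygen is not adjacent to a C=O carbon.
(D) has a methoxy ether (-OCH3) but the ether oxygen is not adjacent to a C=O carbon.
So the answer is (A).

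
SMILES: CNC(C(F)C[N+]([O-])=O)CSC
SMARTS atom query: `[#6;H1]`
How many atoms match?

2

The query [#6;H1] means: any carbon bearing exactly one hydrogen.
Check the 12 heavy atoms by environment: 2× C (H2) → no; 2× C (H1) → match; 1× N (charge +1, H0) → no; 1× O (charge -1, H0) → no; 1× O (H0) → no; 1× F (H0) → no; 1× N (H1) → no; 2× C (H3) → no; 1× S (H0) → no.
That gives 2 matching atoms.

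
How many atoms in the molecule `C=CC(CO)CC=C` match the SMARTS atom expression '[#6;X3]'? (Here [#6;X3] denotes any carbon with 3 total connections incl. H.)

4

Check the 8 heavy atoms by environment: 3× C (X4) → no; 4× C (X3) → match; 1× O (X2) → no.
That gives 4 matching atoms.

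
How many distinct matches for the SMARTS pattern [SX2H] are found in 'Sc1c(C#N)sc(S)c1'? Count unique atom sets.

2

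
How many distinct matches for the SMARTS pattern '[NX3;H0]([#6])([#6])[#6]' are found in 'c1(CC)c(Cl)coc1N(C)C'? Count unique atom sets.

[NX3;H0]([#6])([#6])[#6] is the SMARTS for a tertiary amine: a trivalent nitrogen with no H, bonded to three carbons.
Exactly one fragment in the molecule meets all constraints, giving 1 match.

1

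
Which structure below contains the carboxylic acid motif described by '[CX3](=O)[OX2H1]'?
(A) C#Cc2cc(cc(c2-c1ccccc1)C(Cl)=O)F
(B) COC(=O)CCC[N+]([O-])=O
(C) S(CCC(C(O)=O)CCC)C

C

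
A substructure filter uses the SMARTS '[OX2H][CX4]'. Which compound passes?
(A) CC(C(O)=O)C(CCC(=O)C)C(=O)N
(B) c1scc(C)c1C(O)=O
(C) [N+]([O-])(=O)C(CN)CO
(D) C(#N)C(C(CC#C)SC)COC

[OX2H][CX4] describes a hydroxyl oxygen bound to an sp3 (X4) carbon (an aliphatic alcohol).
(A) has a carboxylic acid group (-C(=O)OH) but the -OH is on a CX3 carbonyl carbon, not a CX4 carbon.
(B) has a carboxylic acid group (-C(=O)OH) but the -OH is on a CX3 carbonyl carbon, not a CX4 carbon.
(C) contains a hydroxyl group (-OH), which satisfies every atom and bond constraint.
(D) has a methoxy ether (-OCH3) but the oxygen has H0 (ether), not H1.
So the answer is (C).

C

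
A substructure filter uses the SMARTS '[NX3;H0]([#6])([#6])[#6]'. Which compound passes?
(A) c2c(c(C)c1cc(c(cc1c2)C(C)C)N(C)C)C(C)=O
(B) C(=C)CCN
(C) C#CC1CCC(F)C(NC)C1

A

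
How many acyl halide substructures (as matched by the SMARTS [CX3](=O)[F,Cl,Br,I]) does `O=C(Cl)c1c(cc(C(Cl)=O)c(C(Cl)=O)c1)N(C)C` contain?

3

[CX3](=O)[F,Cl,Br,I] is the SMARTS for an acyl halide: a carbonyl carbon bonded to a halogen.
The molecule carries 3 separate instances of an acyl chloride (-C(=O)Cl) meeting every constraint; each maps to a distinct set of atoms, giving 3 matches.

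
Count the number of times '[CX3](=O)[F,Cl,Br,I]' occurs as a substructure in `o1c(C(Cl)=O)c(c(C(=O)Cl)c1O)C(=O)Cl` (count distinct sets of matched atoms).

3

[CX3](=O)[F,Cl,Br,I] is the SMARTS for an acyl halide: a carbonyl carbon bonded to a halogen.
The molecule carries 3 separate instances of an acyl chloride (-C(=O)Cl) meeting every constraint; each maps to a distinct set of atoms, giving 3 matches.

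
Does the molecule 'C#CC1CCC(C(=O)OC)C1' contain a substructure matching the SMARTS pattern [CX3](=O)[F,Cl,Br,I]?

No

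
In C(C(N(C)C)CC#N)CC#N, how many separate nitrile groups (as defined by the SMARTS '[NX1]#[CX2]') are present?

2

[NX1]#[CX2] is the SMARTS for a nitrile: a nitrogen triple-bonded to a two-connected carbon.
The molecule carries 2 separate instances of a nitrile (-C#N) meeting every constraint; each maps to a distinct set of atoms, giving 2 matches.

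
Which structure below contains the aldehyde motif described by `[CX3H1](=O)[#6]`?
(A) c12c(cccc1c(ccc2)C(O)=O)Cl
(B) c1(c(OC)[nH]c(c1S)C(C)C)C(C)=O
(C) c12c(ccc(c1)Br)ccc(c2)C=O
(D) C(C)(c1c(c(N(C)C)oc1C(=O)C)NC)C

C

[CX3H1](=O)[#6] describes an sp2 carbon with one H, double-bonded to O and single-bonded to carbon (an aldehyde).
(A) has a carboxylic acid group (-C(=O)OH) but the carbonyl carbon has H0 and is bonded to O, not H1.
(B) has an acetyl/ketone group (-C(=O)CH3) but the carbonyl carbon has H0 (two carbon neighbours), not H1.
(C) contains an aldehyde (-CHO), which satisfies every atom and bond constraint.
(D) has an acetyl/ketone group (-C(=O)CH3) but the carbonyl carbon has H0 (two carbon neighbours), not H1.
So the answer is (C).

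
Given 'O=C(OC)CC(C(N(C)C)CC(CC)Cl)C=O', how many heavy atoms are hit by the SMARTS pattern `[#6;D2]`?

The query [#6;D2] means: any carbon bonded to exactly two heavy atoms.
Check the 17 heavy atoms by environment: 4× C (D2) → match; 4× C (D3) → no; 2× O (D1) → no; 1× O (D2) → no; 4× C (D1) → no; 1× N (D3) → no; 1× Cl (D1) → no.
That gives 4 matching atoms.

4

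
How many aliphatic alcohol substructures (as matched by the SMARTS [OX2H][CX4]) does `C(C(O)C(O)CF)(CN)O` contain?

[OX2H][CX4] is the SMARTS for an aliphatic alcohol: a hydroxyl oxygen bound to an sp3 (X4) carbon.
The molecule carries 3 separate instances of a hydroxyl group (-OH) meeting every constraint; each maps to a distinct set of atoms, giving 3 matches.

3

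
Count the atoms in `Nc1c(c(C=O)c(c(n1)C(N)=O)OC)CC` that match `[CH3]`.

Check the 16 heavy atoms by environment: 1× n (aromatic, H0) → no; 5× c (aromatic, H0) → no; 1× C (H1) → no; 3× O (H0) → no; 2× C (H3) → match; 1× C (H0) → no; 2× N (H2) → no; 1× C (H2) → no.
That gives 2 matching atoms.

2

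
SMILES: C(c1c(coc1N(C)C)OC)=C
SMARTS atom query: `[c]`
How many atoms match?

4

The query [c] means: lowercase c matches aromatic carbon only.
Check the 12 heavy atoms by environment: 1× o (aromatic) → no; 4× c (aromatic) → match; 1× O → no; 5× C → no; 1× N → no.
That gives 4 matching atoms.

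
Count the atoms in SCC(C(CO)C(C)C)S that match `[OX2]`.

Check the 10 heavy atoms by environment: 7× C (X4) → no; 2× S (X2) → no; 1× O (X2) → match.
That gives 1 matching atom.

1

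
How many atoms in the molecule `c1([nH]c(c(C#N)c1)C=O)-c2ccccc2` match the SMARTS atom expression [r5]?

5

The query [r5] means: r5 matches atoms in a five-membered ring.
Check the 15 heavy atoms by environment: 1× n (aromatic, in 5-ring) → match; 4× c (aromatic, in 5-ring) → match; 2× C (acyclic) → no; 1× O (acyclic) → no; 1× N (acyclic) → no; 6× c (aromatic, in 6-ring) → no.
Summing the matching environments: 1 + 4 = 5 matching atoms.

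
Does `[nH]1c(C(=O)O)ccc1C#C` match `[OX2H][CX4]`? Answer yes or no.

The pattern [OX2H][CX4] describes a hydroxyl oxygen bound to an sp3 (X4) carbon — an aliphatic alcohol.
The closest candidate here is a carboxylic acid group (-C(=O)OH), but the -OH is on a CX3 carbonyl carbon, not a CX4 carbon. No other fragment satisfies the full query, so there is no match.

No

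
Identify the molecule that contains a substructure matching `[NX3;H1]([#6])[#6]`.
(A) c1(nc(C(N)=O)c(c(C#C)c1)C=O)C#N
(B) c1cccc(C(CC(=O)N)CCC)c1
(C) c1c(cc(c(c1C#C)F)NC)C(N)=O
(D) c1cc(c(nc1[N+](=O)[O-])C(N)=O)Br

C

[NX3;H1]([#6])[#6] describes a trivalent nitrogen with one H, bonded to two carbons (a secondary amine).
(A) has a primary amide (-C(=O)NH2) but the -C(=O)NH2 nitrogen has H2, not H1.
(B) has a primary amide (-C(=O)NH2) but the -C(=O)NH2 nitrogen has H2, not H1.
(C) contains an N-methylamino group (-NHCH3), which satisfies every atom and bond constraint.
(D) has a primary amide (-C(=O)NH2) but the -C(=O)NH2 nitrogen has H2, not H1.
So the answer is (C).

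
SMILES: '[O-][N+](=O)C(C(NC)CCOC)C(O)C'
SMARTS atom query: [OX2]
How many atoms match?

2

Check the 14 heavy atoms by environment: 8× C (X4) → no; 1× N (X3) → no; 2× O (X2) → match; 1× N (charge +1, X3) → no; 1× O (charge -1, X1) → no; 1× O (X1) → no.
That gives 2 matching atoms.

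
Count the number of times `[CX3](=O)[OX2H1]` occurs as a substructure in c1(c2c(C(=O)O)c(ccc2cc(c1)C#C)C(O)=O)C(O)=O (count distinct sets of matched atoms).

[CX3](=O)[OX2H1] is the SMARTS for a carboxylic acid: an sp2 carbon double-bonded to O and single-bonded to an -OH oxygen.
The molecule carries 3 separate instances of a carboxylic acid group (-C(=O)OH) meeting every constraint; each maps to a distinct set of atoms, giving 3 matches.

3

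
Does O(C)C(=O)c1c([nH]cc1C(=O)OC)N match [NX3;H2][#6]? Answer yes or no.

The pattern [NX3;H2][#6] describes a trivalent nitrogen with two H attached to carbon — a primary amine.
The molecule carries a primary amino group (-NH2), whose atoms satisfy every constraint of the query, so the pattern matches.

Yes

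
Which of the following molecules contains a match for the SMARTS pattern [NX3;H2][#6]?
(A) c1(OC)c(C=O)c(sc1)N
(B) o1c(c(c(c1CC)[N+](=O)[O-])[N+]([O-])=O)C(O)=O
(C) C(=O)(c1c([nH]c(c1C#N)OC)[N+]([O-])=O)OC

A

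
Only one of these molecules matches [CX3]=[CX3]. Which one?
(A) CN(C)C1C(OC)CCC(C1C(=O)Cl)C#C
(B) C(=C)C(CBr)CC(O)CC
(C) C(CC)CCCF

[CX3]=[CX3] describes a non-aromatic C=C double bond between two sp2 carbons (an alkene).
(A) has an ethynyl group (-C#CH) but the C-C bond is a triple bond, not a double bond.
(B) contains a vinyl group (-CH=CH2), which satisfies every atom and bond constraint.
(C) has an ethyl group (-CH2CH3) but its C-C bond is a single bond between CX4 carbons, not CX3=CX3.
So the answer is (B).

B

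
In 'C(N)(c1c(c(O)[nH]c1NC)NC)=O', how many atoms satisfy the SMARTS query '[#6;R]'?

Check the 13 heavy atoms by environment: 1× n (aromatic, in 5-ring) → no; 4× c (aromatic, in 5-ring) → match; 3× N (acyclic) → no; 3× C (acyclic) → no; 2× O (acyclic) → no.
That gives 4 matching atoms.

4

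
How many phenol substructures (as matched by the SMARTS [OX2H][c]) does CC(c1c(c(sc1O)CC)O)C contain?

2

[OX2H][c] is the SMARTS for a phenol: a hydroxyl oxygen attached to an aromatic carbon.
The molecule carries 2 separate instances of a hydroxyl group (-OH) meeting every constraint; each maps to a distinct set of atoms, giving 2 matches.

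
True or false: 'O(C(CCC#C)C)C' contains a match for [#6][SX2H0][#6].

The pattern [#6][SX2H0][#6] describes an aliphatic sulfur bridging two carbons with no H on the sulfur — a thioether.
The closest candidate here is a methoxy ether (-OCH3), but the bridging atom is O, not S. No other fragment satisfies the full query, so there is no match.

False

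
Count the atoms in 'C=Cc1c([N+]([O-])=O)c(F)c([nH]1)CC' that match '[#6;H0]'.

4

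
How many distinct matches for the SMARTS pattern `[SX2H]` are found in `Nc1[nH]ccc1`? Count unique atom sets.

[SX2H] is the SMARTS for a thiol: an aliphatic sulfur with two connections, one being H.
No fragment in the molecule satisfies every constraint, giving 0 matches.

0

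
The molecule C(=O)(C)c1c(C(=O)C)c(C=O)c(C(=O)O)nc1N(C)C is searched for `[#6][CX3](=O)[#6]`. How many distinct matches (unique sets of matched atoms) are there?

2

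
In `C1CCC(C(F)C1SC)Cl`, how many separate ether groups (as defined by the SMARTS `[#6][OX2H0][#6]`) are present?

0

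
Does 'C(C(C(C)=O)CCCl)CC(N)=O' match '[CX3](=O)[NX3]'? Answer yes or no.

Yes

The pattern [CX3](=O)[NX3] describes a carbonyl carbon bonded to a trivalent nitrogen — an amide.
The molecule carries a primary amide (-C(=O)NH2), whose atoms satisfy every constraint of the query, so the pattern matches.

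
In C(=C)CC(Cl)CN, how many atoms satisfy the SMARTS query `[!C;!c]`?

The query [!C;!c] means: neither aliphatic nor aromatic carbon — same as [!#6].
Check the 7 heavy atoms by environment: 5× C → no; 1× Cl → match; 1× N → match.
Summing the matching environments: 1 + 1 = 2 matching atoms.

2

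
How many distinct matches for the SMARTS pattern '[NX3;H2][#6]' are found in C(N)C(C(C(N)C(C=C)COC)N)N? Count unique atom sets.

4

[NX3;H2][#6] is the SMARTS for a primary amine: a trivalent nitrogen with two H attached to carbon.
The molecule carries 4 separate instances of a primary amino group (-NH2) meeting every constraint; each maps to a distinct set of atoms, giving 4 matches.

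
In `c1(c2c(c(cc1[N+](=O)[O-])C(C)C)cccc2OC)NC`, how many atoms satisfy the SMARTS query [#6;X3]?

10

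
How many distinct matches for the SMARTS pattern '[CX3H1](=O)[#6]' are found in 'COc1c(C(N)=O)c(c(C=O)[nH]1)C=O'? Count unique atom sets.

2

[CX3H1](=O)[#6] is the SMARTS for an aldehyde: an sp2 carbon with one H, double-bonded to O and single-bonded to carbon.
The molecule carries 2 separate instances of an aldehyde (-CHO) meeting every constraint; each maps to a distinct set of atoms, giving 2 matches.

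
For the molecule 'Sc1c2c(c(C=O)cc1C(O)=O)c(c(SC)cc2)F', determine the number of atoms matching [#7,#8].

3

The query [#7,#8] means: nitrogen or oxygen (comma = OR).
Check the 19 heavy atoms by environment: 10× c (aromatic) → no; 2× S → no; 3× C → no; 3× O → match; 1× F → no.
That gives 3 matching atoms.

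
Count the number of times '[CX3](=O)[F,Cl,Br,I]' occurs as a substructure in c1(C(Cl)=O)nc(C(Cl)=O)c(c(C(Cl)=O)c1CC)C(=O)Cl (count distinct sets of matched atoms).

[CX3](=O)[F,Cl,Br,I] is the SMARTS for an acyl halide: a carbonyl carbon bonded to a halogen.
The molecule carries 4 separate instances of an acyl chloride (-C(=O)Cl) meeting every constraint; each maps to a distinct set of atoms, giving 4 matches.

4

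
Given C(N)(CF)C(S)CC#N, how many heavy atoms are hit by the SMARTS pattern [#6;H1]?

The query [#6;H1] means: any carbon bearing exactly one hydrogen.
Check the 9 heavy atoms by environment: 2× C (H2) → no; 2× C (H1) → match; 1× F (H0) → no; 1× S (H1) → no; 1× C (H0) → no; 1× N (H0) → no; 1× N (H2) → no.
That gives 2 matching atoms.

2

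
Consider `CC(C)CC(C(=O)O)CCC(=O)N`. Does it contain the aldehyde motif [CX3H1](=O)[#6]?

No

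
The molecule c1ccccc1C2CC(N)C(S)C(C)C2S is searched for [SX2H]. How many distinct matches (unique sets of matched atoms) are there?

[SX2H] is the SMARTS for a thiol: an aliphatic sulfur with two connections, one being H.
The molecule carries 2 separate instances of a thiol (-SH) meeting every constraint; each maps to a distinct set of atoms, giving 2 matches.

2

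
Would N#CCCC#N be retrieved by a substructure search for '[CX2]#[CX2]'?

The pattern [CX2]#[CX2] describes a carbon-carbon triple bond — an alkyne.
The closest candidate here is a nitrile (-C#N), but the triple bond is C#N, not C#C. No other fragment satisfies the full query, so there is no match.

No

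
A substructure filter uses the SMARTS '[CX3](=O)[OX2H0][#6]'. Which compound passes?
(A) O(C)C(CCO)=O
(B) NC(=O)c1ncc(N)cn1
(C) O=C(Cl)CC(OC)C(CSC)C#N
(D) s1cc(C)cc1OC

A

[CX3](=O)[OX2H0][#6] describes a carbonyl carbon bonded to an oxygen that is itself bonded to carbon (no H on that O) (an ester).
(A) contains a methyl-ester group (-C(=O)OCH3), which satisfies every atom and bond constraint.
(B) has a primary amide (-C(=O)NH2) but the carbonyl is bonded to N, not to an O-C linkage.
(C) has a methoxy ether (-OCH3) but the ether oxygen is not adjacent to a C=O carbon.
(D) has a methoxy ether (-OCH3) but the ether oxygen is not adjacent to a C=O carbon.
So the answer is (A).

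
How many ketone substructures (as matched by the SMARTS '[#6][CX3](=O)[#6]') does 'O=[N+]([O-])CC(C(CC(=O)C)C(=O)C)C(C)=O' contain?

[#6][CX3](=O)[#6] is the SMARTS for a ketone: a carbonyl carbon (no H) flanked by two carbons.
The molecule carries 3 separate instances of an acetyl/ketone group (-C(=O)CH3) meeting every constraint; each maps to a distinct set of atoms, giving 3 matches.

3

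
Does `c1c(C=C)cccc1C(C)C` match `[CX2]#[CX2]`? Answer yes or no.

The pattern [CX2]#[CX2] describes a carbon-carbon triple bond — an alkyne.
The closest candidate here is a vinyl group (-CH=CH2), but the C=C is a double bond; both carbons are CX3, not CX2. No other fragment satisfies the full query, so there is no match.

No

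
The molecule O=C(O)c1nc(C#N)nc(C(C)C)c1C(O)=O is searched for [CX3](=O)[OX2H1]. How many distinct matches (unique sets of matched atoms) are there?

2

[CX3](=O)[OX2H1] is the SMARTS for a carboxylic acid: an sp2 carbon double-bonded to O and single-bonded to an -OH oxygen.
The molecule carries 2 separate instances of a carboxylic acid group (-C(=O)OH) meeting every constraint; each maps to a distinct set of atoms, giving 2 matches.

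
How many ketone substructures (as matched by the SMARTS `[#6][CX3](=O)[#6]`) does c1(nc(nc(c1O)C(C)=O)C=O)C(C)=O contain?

[#6][CX3](=O)[#6] is the SMARTS for a ketone: a carbonyl carbon (no H) flanked by two carbons.
The molecule carries 2 separate instances of an acetyl/ketone group (-C(=O)CH3) meeting every constraint; each maps to a distinct set of atoms, giving 2 matches.

2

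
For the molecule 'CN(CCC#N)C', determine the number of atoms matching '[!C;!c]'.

Check the 7 heavy atoms by environment: 5× C → no; 2× N → match.
That gives 2 matching atoms.

2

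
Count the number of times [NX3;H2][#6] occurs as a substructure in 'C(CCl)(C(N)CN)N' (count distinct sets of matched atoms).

3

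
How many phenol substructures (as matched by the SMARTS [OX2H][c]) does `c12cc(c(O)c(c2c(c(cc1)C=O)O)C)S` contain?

2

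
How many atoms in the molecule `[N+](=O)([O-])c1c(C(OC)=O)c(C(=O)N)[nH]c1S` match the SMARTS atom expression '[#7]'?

The query [#7] means: #7 matches any nitrogen atom regardless of aromaticity.
Check the 16 heavy atoms by environment: 1× n (aromatic) → match; 4× c (aromatic) → no; 1× N (charge +1) → match; 1× O (charge -1) → no; 4× O → no; 3× C → no; 1× S → no; 1× N → match.
Summing the matching environments: 1 + 1 + 1 = 3 matching atoms.

3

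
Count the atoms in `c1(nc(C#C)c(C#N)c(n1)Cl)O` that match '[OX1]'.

0

The query [OX1] means: aliphatic oxygen with one total connection — typically a carbonyl =O or an oxide.
Check the 12 heavy atoms by environment: 2× n (aromatic, X2) → no; 4× c (aromatic, X3) → no; 3× C (X2) → no; 1× N (X1) → no; 1× O (X2) → no; 1× Cl (X1) → no.
No environment satisfies the query, so 0 matching atoms.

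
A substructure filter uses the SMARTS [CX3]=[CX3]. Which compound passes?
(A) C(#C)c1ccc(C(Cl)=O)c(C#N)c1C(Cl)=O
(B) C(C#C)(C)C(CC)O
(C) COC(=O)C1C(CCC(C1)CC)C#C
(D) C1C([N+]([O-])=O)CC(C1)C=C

D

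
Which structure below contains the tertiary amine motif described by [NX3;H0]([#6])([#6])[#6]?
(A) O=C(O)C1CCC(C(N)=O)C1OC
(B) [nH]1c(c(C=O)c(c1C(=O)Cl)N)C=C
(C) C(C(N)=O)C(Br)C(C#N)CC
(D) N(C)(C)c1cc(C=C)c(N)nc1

[NX3;H0]([#6])([#6])[#6] describes a trivalent nitrogen with no H, bonded to three carbons (a tertiary amine).
(A) has a primary amide (-C(=O)NH2) but the amide nitrogen has H2 and only one carbon neighbour.
(B) has a primary amino group (-NH2) but the nitrogen has H2, not H0 with three carbons.
(C) has a primary amide (-C(=O)NH2) but the amide nitrogen has H2 and only one carbon neighbour.
(D) contains a dimethylamino group (-N(CH3)2), which satisfies every atom and bond constraint.
So the answer is (D).

D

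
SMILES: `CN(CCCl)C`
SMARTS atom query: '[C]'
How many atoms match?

4

The query [C] means: uppercase C matches aliphatic (non-aromatic) carbon only.
Check the 6 heavy atoms by environment: 4× C → match; 1× Cl → no; 1× N → no.
That gives 4 matching atoms.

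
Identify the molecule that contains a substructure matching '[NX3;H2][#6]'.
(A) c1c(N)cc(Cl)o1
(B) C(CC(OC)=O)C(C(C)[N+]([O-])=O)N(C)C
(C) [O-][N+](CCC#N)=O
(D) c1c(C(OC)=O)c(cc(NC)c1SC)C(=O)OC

A

[NX3;H2][#6] describes a trivalent nitrogen with two H attached to carbon (a primary amine).
(A) contains a primary amino group (-NH2), which satisfies every atom and bond constraint.
(B) has a dimethylamino group (-N(CH3)2) but the nitrogen has H0, not H2.
(C) has a nitrile (-C#N) but the nitrogen is NX1 (triple-bonded), not NX3 with two H.
(D) has an N-methylamino group (-NHCH3) but the nitrogen bears two carbons and only one H (H1), not H2.
So the answer is (A).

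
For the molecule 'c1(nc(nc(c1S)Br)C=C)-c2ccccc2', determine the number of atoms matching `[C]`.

The query [C] means: uppercase C matches aliphatic (non-aromatic) carbon only.
Check the 16 heavy atoms by environment: 2× n (aromatic) → no; 10× c (aromatic) → no; 2× C → match; 1× Br → no; 1× S → no.
That gives 2 matching atoms.

2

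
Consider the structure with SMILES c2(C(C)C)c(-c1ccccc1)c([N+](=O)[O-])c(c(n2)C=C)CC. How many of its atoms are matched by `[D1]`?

6

The query [D1] means: atom with exactly one heavy-atom neighbour (degree 1).
Check the 22 heavy atoms by environment: 1× n (aromatic, D2) → no; 6× c (aromatic, D3) → no; 2× C (D2) → no; 4× C (D1) → match; 5× c (aromatic, D2) → no; 1× C (D3) → no; 1× N (charge +1, D3) → no; 1× O (charge -1, D1) → match; 1× O (D1) → match.
Summing the matching environments: 4 + 1 + 1 = 6 matching atoms.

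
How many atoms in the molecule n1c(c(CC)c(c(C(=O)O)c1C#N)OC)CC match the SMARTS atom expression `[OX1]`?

The query [OX1] means: aliphatic oxygen with one total connection — typically a carbonyl =O or an oxide.
Check the 17 heavy atoms by environment: 1× n (aromatic, X2) → no; 5× c (aromatic, X3) → no; 5× C (X4) → no; 2× O (X2) → no; 1× C (X2) → no; 1× N (X1) → no; 1× C (X3) → no; 1× O (X1) → match.
That gives 1 matching atom.

1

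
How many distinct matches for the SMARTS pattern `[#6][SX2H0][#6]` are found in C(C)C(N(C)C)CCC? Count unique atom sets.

0

[#6][SX2H0][#6] is the SMARTS for a thioether: an aliphatic sulfur bridging two carbons with no H on the sulfur.
No fragment in the molecule satisfies every constraint, giving 0 matches.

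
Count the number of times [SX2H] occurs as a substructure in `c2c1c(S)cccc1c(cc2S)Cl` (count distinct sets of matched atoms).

2

[SX2H] is the SMARTS for a thiol: an aliphatic sulfur with two connections, one being H.
The molecule carries 2 separate instances of a thiol (-SH) meeting every constraint; each maps to a distinct set of atoms, giving 2 matches.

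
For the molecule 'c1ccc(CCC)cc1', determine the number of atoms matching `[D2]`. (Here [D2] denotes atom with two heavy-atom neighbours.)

7

Check the 9 heavy atoms by environment: 2× C (D2) → match; 1× C (D1) → no; 1× c (aromatic, D3) → no; 5× c (aromatic, D2) → match.
Summing the matching environments: 2 + 5 = 7 matching atoms.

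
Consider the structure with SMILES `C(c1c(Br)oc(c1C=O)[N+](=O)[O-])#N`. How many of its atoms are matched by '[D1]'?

5

Check the 13 heavy atoms by environment: 1× o (aromatic, D2) → no; 4× c (aromatic, D3) → no; 2× C (D2) → no; 2× O (D1) → match; 1× Br (D1) → match; 1× N (charge +1, D3) → no; 1× O (charge -1, D1) → match; 1× N (D1) → match.
Summing the matching environments: 2 + 1 + 1 + 1 = 5 matching atoms.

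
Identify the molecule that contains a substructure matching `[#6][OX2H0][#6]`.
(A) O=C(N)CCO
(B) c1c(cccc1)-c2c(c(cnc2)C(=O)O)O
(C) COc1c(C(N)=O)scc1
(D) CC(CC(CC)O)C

[#6][OX2H0][#6] describes an aliphatic oxygen bridging two carbons with no H on the oxygen (an ether).
(A) has a hydroxyl group (-OH) but the oxygen has H1, not H0 bridging two carbons.
(B) has a hydroxyl group (-OH) but the oxygen has H1, not H0 bridging two carbons.
(C) contains a methoxy ether (-OCH3), which satisfies every atom and bond constraint.
(D) has a hydroxyl group (-OH) but the oxygen has H1, not H0 bridging two carbons.
So the answer is (C).

C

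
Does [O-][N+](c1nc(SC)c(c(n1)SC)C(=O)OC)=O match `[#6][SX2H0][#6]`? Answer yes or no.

Yes

The pattern [#6][SX2H0][#6] describes an aliphatic sulfur bridging two carbons with no H on the sulfur — a thioether.
The molecule carries a methylthio ether (-SCH3), whose atoms satisfy every constraint of the query, so the pattern matches.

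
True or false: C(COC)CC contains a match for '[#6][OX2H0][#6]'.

The pattern [#6][OX2H0][#6] describes an aliphatic oxygen bridging two carbons with no H on the oxygen — an ether.
The molecule carries a methoxy ether (-OCH3), whose atoms satisfy every constraint of the query, so the pattern matches.

True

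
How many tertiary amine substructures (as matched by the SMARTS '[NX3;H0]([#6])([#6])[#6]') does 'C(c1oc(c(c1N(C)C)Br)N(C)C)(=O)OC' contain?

2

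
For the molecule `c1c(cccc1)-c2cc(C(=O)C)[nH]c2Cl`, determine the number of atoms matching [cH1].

Check the 15 heavy atoms by environment: 1× n (aromatic, H1) → no; 4× c (aromatic, H0) → no; 6× c (aromatic, H1) → match; 1× C (H0) → no; 1× O (H0) → no; 1× C (H3) → no; 1× Cl (H0) → no.
That gives 6 matching atoms.

6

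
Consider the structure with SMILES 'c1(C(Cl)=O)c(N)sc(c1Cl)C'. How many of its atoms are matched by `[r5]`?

5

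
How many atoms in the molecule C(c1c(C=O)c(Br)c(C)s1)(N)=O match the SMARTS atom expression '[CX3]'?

The query [CX3] means: C with X3: aliphatic carbon with exactly 3 total connections.
Check the 12 heavy atoms by environment: 1× s (aromatic, X2) → no; 4× c (aromatic, X3) → no; 1× Br (X1) → no; 1× C (X4) → no; 2× C (X3) → match; 2× O (X1) → no; 1× N (X3) → no.
That gives 2 matching atoms.

2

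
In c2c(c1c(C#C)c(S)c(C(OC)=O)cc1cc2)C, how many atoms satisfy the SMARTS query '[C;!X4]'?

3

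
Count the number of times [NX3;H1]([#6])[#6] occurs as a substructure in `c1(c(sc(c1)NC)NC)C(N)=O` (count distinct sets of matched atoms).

2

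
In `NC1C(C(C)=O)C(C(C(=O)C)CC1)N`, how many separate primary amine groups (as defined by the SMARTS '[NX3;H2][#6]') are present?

2

[NX3;H2][#6] is the SMARTS for a primary amine: a trivalent nitrogen with two H attached to carbon.
The molecule carries 2 separate instances of a primary amino group (-NH2) meeting every constraint; each maps to a distinct set of atoms, giving 2 matches.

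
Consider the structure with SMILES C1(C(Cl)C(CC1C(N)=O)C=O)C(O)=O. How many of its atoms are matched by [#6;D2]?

2

The query [#6;D2] means: any carbon bonded to exactly two heavy atoms.
Check the 14 heavy atoms by environment: 6× C (D3) → no; 2× C (D2) → match; 4× O (D1) → no; 1× Cl (D1) → no; 1× N (D1) → no.
That gives 2 matching atoms.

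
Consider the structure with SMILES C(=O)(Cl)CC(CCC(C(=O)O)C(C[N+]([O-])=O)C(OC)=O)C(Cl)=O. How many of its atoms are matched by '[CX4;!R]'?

The query [CX4;!R] means: aliphatic carbon with four total connections, not in a ring.
Check the 23 heavy atoms by environment: 8× C (X4, acyclic) → match; 4× C (X3, acyclic) → no; 5× O (X1, acyclic) → no; 2× O (X2, acyclic) → no; 1× N (charge +1, X3, acyclic) → no; 1× O (charge -1, X1, acyclic) → no; 2× Cl (X1, acyclic) → no.
That gives 8 matching atoms.

8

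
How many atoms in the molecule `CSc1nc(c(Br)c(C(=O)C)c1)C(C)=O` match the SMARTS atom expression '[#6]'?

10

The query [#6] means: #6 matches any atom with atomic number 6 (carbon, aromatic or aliphatic).
Check the 15 heavy atoms by environment: 1× n (aromatic) → no; 5× c (aromatic) → match; 5× C → match; 2× O → no; 1× S → no; 1× Br → no.
Summing the matching environments: 5 + 5 = 10 matching atoms.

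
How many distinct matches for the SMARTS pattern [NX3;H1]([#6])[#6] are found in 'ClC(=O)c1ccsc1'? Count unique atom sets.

0

[NX3;H1]([#6])[#6] is the SMARTS for a secondary amine: a trivalent nitrogen with one H, bonded to two carbons.
No fragment in the molecule satisfies every constraint, giving 0 matches.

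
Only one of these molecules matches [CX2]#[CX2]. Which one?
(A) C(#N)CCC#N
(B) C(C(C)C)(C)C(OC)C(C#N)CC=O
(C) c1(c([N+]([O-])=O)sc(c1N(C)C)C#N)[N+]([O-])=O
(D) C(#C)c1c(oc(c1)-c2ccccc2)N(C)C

[CX2]#[CX2] describes a carbon-carbon triple bond (an alkyne).
(A) has a nitrile (-C#N) but the triple bond is C#N, not C#C.
(B) has a nitrile (-C#N) but the triple bond is C#N, not C#C.
(C) has a nitrile (-C#N) but the triple bond is C#N, not C#C.
(D) contains an ethynyl group (-C#CH), which satisfies every atom and bond constraint.
So the answer is (D).

D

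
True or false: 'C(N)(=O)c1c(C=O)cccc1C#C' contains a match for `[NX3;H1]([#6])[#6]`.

False

The pattern [NX3;H1]([#6])[#6] describes a trivalent nitrogen with one H, bonded to two carbons — a secondary amine.
The closest candidate here is a primary amide (-C(=O)NH2), but the -C(=O)NH2 nitrogen has H2, not H1. No other fragment satisfies the full query, so there is no match.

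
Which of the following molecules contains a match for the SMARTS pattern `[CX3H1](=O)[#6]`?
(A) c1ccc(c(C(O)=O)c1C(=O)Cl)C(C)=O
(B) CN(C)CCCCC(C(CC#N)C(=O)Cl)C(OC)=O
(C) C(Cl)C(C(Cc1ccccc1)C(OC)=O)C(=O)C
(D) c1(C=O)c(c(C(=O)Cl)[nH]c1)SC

[CX3H1](=O)[#6] describes an sp2 carbon with one H, double-bonded to O and single-bonded to carbon (an aldehyde).
(A) has an acetyl/ketone group (-C(=O)CH3) but the carbonyl carbon has H0 (two carbon neighbours), not H1.
(B) has a methyl-ester group (-C(=O)OCH3) but the carbonyl carbon has H0, not H1.
(C) has an acetyl/ketone group (-C(=O)CH3) but the carbonyl carbon has H0 (two carbon neighbours), not H1.
(D) contains an aldehyde (-CHO), which satisfies every atom and bond constraint.
So the answer is (D).

D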